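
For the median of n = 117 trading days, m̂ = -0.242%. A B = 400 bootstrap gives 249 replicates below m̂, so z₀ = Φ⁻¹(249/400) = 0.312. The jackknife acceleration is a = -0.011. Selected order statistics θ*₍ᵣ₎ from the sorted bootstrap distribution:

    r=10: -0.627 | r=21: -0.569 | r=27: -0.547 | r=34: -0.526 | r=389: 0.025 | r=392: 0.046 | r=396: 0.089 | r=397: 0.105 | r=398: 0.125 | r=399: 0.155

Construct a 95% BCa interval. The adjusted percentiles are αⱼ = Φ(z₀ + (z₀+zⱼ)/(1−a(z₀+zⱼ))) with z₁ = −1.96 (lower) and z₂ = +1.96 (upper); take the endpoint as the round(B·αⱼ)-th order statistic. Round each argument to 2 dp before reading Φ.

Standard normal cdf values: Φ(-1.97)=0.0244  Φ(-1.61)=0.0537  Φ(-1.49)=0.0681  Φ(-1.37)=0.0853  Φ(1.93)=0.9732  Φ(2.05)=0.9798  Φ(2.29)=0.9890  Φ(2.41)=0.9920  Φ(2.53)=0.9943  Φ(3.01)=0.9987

(-0.526, 0.125)

Lower: z₀ + z₁ = 0.312 + (-1.960) = -1.648; 1 − a(z₀+z₁) = 1 − (-0.011)(-1.648) = 0.9819; argument = 0.312 + (-1.648)/0.9819 = -1.3664 → -1.37.
α₁ = Φ(-1.37) = 0.0853; rank = round(400 × 0.0853) = 34; θ*₍34₎ = -0.526.
Upper: z₀ + z₂ = 2.272; 1 − a(z₀+z₂) = 1.0250; argument = 2.5286 → 2.53; α₂ = 0.9943; rank = 398; θ*₍398₎ = 0.125.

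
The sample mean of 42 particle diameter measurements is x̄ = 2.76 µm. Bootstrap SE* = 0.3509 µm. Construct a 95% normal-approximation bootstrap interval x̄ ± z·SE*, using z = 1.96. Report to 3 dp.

Margin = 1.96 × 0.3509 = 0.6878
Interval: 2.76 ± 0.6878

(2.072, 3.448)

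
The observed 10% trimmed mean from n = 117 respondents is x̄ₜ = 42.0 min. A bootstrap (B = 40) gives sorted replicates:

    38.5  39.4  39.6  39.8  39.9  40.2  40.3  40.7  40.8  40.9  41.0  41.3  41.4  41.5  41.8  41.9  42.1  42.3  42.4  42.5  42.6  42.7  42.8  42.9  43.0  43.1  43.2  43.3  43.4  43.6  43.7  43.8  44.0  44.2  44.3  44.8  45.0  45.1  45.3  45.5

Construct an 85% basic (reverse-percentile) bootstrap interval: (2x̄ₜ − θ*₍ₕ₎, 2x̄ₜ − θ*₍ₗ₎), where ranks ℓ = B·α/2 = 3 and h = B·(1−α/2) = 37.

Percentile endpoints at ranks 3 and 37: θ*₍3₎ = 39.6, θ*₍37₎ = 45.0.
Basic interval reflects these around x̄ₜ:
  lower = 2 × 42.0 − 45.0 = 39.0
  upper = 2 × 42.0 − 39.6 = 44.4

(39.0, 44.4)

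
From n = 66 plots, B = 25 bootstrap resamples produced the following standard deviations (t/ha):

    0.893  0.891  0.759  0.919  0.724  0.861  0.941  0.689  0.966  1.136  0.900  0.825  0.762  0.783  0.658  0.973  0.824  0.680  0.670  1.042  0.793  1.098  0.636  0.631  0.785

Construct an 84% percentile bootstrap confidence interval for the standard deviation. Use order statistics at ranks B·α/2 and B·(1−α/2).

Sorted replicates: 0.631, 0.636, 0.658, 0.670, 0.680, 0.689, 0.724, 0.759, 0.762, 0.783, 0.785, 0.793, 0.824, 0.825, 0.861, 0.891, 0.893, 0.900, 0.919, 0.941, 0.966, 0.973, 1.042, 1.098, 1.136
α = 0.16; lower rank = 25 × 0.080 = 2; upper rank = 25 × 0.920 = 23.
The 2nd smallest replicate is 0.636; the 23rd is 1.042.

(0.636, 1.042)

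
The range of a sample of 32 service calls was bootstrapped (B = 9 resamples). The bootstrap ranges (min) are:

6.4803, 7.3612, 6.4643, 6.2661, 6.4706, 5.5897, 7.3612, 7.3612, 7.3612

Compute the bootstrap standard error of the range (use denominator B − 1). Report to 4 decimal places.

SE* = 0.6429

Bootstrap SE is the standard deviation of the 9 replicate ranges.
Mean of replicates: (6.4803 + 7.3612 + 6.4643 + 6.2661 + 6.4706 + 5.5897 + 7.3612 + 7.3612 + 7.3612) / 9 = 60.71580 / 9 = 6.74620
Sum of squared deviations: (−0.26590)² + (+0.61500)² + (−0.28190)² + (−0.48010)² + (−0.27560)² + (−1.15650)² + (+0.61500)² + (+0.61500)² + (+0.61500)² = 3.30701
Variance = 3.30701 / 8 = 0.41338
SE* = √0.41338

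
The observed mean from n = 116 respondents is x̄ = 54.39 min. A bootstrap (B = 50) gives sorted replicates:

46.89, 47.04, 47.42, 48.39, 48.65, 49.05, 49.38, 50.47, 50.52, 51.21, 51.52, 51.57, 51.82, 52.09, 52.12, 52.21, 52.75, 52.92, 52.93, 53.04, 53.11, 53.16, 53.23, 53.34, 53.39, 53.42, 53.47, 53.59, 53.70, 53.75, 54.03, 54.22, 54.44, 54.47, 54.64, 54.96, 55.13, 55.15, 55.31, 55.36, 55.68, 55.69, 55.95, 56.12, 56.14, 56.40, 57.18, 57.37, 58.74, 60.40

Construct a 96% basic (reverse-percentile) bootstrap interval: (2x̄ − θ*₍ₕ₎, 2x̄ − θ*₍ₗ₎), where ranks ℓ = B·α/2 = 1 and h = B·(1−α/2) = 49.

Percentile endpoints at ranks 1 and 49: θ*₍1₎ = 46.89, θ*₍49₎ = 58.74.
Basic interval reflects these around x̄:
  lower = 2 × 54.39 − 58.74 = 50.04
  upper = 2 × 54.39 − 46.89 = 61.89

(50.04, 61.89)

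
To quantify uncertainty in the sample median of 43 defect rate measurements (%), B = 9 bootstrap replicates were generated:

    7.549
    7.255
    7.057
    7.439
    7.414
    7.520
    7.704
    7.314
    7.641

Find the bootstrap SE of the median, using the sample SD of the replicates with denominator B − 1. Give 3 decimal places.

Bootstrap SE is the standard deviation of the 9 replicate medians.
Mean of replicates: (7.549 + 7.255 + 7.057 + 7.439 + 7.414 + 7.520 + 7.704 + 7.314 + 7.641) / 9 = 66.8930 / 9 = 7.4326
Sum of squared deviations: (+0.1164)² + (−0.1776)² + (−0.3756)² + (+0.0064)² + (−0.0186)² + (+0.0874)² + (+0.2714)² + (−0.1186)² + (+0.2084)² = 0.3253
Variance = 0.3253 / 8 = 0.0407
SE* = √0.0407

SE* = 0.202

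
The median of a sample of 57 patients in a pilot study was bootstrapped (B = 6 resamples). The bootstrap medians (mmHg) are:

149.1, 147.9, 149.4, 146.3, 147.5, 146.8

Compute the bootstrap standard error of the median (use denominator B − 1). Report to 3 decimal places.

SE* = 1.232

Bootstrap SE is the standard deviation of the 6 replicate medians.
Mean of replicates: (149.1 + 147.9 + 149.4 + 146.3 + 147.5 + 146.8) / 6 = 887.0000 / 6 = 147.8333
Sum of squared deviations: (+1.2667)² + (+0.0667)² + (+1.5667)² + (−1.5333)² + (−0.3333)² + (−1.0333)² = 7.5933
Variance = 7.5933 / 5 = 1.5187
SE* = √1.5187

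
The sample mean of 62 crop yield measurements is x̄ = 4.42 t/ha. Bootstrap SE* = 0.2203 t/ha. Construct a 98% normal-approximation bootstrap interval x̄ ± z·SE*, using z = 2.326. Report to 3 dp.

(3.908, 4.932)

Margin = 2.326 × 0.2203 = 0.5124
Interval: 4.42 ± 0.5124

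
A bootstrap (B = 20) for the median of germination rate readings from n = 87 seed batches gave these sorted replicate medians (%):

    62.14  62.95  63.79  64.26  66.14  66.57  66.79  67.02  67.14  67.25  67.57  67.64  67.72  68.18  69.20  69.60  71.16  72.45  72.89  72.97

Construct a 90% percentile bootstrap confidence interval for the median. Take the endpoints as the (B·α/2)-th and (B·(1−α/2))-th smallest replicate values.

α = 0.10; lower rank = 20 × 0.050 = 1; upper rank = 20 × 0.950 = 19.
The 1st smallest replicate is 62.14; the 19th is 72.89.

(62.14, 72.89)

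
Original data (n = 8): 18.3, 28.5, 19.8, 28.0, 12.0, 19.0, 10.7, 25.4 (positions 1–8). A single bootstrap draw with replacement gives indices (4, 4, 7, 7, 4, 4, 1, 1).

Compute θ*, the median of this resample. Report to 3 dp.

θ* = 23.150

Resample values: 28.0, 28.0, 10.7, 10.7, 28.0, 28.0, 18.3, 18.3.
Sorted: 10.7, 10.7, 18.3, 18.3, 28.0, 28.0, 28.0, 28.0
Median = average of the two middle values = 23.150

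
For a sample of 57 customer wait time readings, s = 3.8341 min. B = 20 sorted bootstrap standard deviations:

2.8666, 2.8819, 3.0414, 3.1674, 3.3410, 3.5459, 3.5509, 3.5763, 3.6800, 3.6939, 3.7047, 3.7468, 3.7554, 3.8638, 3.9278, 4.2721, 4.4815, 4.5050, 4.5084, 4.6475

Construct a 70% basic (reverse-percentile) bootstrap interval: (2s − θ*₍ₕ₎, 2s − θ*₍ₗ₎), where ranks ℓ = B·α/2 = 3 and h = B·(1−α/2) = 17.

(3.1867, 4.6268)

Percentile endpoints at ranks 3 and 17: θ*₍3₎ = 3.0414, θ*₍17₎ = 4.4815.
Basic interval reflects these around s:
  lower = 2 × 3.8341 − 4.4815 = 3.1867
  upper = 2 × 3.8341 − 3.0414 = 4.6268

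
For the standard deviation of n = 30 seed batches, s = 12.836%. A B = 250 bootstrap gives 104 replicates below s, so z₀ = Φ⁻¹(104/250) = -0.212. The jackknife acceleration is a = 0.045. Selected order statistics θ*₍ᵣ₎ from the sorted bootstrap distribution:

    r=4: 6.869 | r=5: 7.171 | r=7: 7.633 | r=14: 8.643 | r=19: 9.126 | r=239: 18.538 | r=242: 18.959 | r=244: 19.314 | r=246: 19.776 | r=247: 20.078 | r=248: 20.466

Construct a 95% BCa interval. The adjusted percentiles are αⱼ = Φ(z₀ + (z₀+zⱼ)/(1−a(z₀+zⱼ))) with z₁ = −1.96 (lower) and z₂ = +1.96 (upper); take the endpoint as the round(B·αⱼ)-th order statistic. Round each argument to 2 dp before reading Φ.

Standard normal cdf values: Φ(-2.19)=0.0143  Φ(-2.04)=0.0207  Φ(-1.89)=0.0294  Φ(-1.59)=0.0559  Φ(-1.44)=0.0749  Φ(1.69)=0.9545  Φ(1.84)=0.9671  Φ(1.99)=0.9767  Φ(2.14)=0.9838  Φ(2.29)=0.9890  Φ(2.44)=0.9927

Lower: z₀ + z₁ = -0.212 + (-1.960) = -2.172; 1 − a(z₀+z₁) = 1 − (0.045)(-2.172) = 1.0977; argument = -0.212 + (-2.172)/1.0977 = -2.1906 → -2.19.
α₁ = Φ(-2.19) = 0.0143; rank = round(250 × 0.0143) = 4; θ*₍4₎ = 6.869.
Upper: z₀ + z₂ = 1.748; 1 − a(z₀+z₂) = 0.9213; argument = 1.6852 → 1.69; α₂ = 0.9545; rank = 239; θ*₍239₎ = 18.538.

(6.869, 18.538)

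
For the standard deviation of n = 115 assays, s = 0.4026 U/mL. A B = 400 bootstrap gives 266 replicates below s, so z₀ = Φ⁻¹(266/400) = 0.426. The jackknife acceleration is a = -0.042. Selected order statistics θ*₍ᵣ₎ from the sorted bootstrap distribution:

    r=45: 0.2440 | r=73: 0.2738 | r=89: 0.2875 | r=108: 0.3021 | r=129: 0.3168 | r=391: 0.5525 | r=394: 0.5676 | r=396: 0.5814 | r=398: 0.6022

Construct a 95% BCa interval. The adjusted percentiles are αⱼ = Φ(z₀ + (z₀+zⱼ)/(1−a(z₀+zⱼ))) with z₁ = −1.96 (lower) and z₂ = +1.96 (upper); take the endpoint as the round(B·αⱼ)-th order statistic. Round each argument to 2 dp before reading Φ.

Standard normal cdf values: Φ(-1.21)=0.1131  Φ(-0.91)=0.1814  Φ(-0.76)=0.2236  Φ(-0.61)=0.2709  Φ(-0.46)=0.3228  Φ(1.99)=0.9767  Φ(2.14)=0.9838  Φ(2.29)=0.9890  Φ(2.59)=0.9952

(0.2440, 0.6022)

Lower: z₀ + z₁ = 0.426 + (-1.960) = -1.534; 1 − a(z₀+z₁) = 1 − (-0.042)(-1.534) = 0.9356; argument = 0.426 + (-1.534)/0.9356 = -1.2136 → -1.21.
α₁ = Φ(-1.21) = 0.1131; rank = round(400 × 0.1131) = 45; θ*₍45₎ = 0.2440.
Upper: z₀ + z₂ = 2.386; 1 − a(z₀+z₂) = 1.1002; argument = 2.5947 → 2.59; α₂ = 0.9952; rank = 398; θ*₍398₎ = 0.6022.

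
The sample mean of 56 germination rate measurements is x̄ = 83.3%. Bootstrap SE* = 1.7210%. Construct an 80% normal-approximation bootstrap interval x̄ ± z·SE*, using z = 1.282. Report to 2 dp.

Margin = 1.282 × 1.7210 = 2.206
Interval: 83.3 ± 2.206

(81.09, 85.51)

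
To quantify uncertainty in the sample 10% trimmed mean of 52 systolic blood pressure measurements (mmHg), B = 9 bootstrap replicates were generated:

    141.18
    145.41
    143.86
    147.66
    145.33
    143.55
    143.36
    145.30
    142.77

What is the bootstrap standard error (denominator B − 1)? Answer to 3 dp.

Bootstrap SE is the standard deviation of the 9 replicate 10% trimmed means.
Mean of replicates: (141.18 + 145.41 + 143.86 + 147.66 + 145.33 + 143.55 + 143.36 + 145.30 + 142.77) / 9 = 1298.4200 / 9 = 144.2689
Sum of squared deviations: (−3.0889)² + (+1.1411)² + (−0.4089)² + (+3.3911)² + (+1.0611)² + (−0.7189)² + (−0.9089)² + (+1.0311)² + (−1.4989)² = 28.2889
Variance = 28.2889 / 8 = 3.5361
SE* = √3.5361

SE* = 1.880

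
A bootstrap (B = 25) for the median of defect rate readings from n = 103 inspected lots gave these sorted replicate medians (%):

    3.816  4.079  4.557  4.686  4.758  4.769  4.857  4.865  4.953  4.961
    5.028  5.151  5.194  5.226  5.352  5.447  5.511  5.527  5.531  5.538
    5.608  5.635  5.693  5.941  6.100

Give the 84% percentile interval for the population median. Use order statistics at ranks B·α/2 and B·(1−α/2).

α = 0.16; lower rank = 25 × 0.080 = 2; upper rank = 25 × 0.920 = 23.
The 2nd smallest replicate is 4.079; the 23rd is 5.693.

(4.079, 5.693)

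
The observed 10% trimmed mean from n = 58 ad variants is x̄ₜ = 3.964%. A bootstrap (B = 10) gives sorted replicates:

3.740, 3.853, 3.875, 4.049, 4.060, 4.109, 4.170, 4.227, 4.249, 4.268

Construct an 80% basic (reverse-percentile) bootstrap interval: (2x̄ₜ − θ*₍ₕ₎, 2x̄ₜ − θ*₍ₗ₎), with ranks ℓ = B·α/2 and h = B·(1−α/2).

Percentile endpoints at ranks 1 and 9: θ*₍1₎ = 3.740, θ*₍9₎ = 4.249.
Basic interval reflects these around x̄ₜ:
  lower = 2 × 3.964 − 4.249 = 3.679
  upper = 2 × 3.964 − 3.740 = 4.188

(3.679, 4.188)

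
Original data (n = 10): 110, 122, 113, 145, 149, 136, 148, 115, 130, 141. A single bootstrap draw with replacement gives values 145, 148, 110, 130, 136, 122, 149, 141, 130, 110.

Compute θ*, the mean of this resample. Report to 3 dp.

Mean = (145 + 148 + 110 + 130 + 136 + 122 + 149 + 141 + 130 + 110) / 10 = 1321.0 / 10 = 132.100

θ* = 132.100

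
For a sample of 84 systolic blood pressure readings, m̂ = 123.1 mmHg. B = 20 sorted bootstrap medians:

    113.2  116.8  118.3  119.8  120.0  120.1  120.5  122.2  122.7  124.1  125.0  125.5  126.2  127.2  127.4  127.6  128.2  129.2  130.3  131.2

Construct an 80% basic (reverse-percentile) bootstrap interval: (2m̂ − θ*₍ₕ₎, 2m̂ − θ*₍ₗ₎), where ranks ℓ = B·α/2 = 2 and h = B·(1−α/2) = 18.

(117.0, 129.4)

Percentile endpoints at ranks 2 and 18: θ*₍2₎ = 116.8, θ*₍18₎ = 129.2.
Basic interval reflects these around m̂:
  lower = 2 × 123.1 − 129.2 = 117.0
  upper = 2 × 123.1 − 116.8 = 129.4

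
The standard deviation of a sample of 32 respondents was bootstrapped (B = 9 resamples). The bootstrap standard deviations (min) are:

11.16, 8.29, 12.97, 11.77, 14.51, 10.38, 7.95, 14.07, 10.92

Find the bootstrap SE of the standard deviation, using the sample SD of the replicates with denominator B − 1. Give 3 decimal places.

Bootstrap SE is the standard deviation of the 9 replicate standard deviations.
Mean of replicates: (11.16 + 8.29 + 12.97 + 11.77 + 14.51 + 10.38 + 7.95 + 14.07 + 10.92) / 9 = 102.0200 / 9 = 11.3356
Sum of squared deviations: (−0.1756)² + (−3.0456)² + (+1.6344)² + (+0.4344)² + (+3.1744)² + (−0.9556)² + (−3.3856)² + (+2.7344)² + (−0.4156)² = 42.2684
Variance = 42.2684 / 8 = 5.2836
SE* = √5.2836

SE* = 2.299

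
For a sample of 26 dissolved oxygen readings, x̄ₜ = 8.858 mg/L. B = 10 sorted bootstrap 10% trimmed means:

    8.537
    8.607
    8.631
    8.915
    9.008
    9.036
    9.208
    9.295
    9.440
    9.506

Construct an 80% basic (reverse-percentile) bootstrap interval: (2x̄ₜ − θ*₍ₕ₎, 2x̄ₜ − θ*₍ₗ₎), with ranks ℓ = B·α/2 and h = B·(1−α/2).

Percentile endpoints at ranks 1 and 9: θ*₍1₎ = 8.537, θ*₍9₎ = 9.440.
Basic interval reflects these around x̄ₜ:
  lower = 2 × 8.858 − 9.440 = 8.276
  upper = 2 × 8.858 − 8.537 = 9.179

(8.276, 9.179)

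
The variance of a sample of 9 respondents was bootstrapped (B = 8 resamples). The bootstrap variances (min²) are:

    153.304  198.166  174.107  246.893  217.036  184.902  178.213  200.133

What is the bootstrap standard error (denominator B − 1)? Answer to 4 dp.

Bootstrap SE is the standard deviation of the 8 replicate variances.
Mean of replicates: (153.304 + 198.166 + 174.107 + 246.893 + 217.036 + 184.902 + 178.213 + 200.133) / 8 = 1552.75400 / 8 = 194.09425
Sum of squared deviations: (−40.79025)² + (+4.07175)² + (−19.98725)² + (+52.79875)² + (+22.94175)² + (−9.19225)² + (−15.88125)² + (+6.03875)² = 5767.12376
Variance = 5767.12376 / 7 = 823.87482
SE* = √823.87482

SE* = 28.7032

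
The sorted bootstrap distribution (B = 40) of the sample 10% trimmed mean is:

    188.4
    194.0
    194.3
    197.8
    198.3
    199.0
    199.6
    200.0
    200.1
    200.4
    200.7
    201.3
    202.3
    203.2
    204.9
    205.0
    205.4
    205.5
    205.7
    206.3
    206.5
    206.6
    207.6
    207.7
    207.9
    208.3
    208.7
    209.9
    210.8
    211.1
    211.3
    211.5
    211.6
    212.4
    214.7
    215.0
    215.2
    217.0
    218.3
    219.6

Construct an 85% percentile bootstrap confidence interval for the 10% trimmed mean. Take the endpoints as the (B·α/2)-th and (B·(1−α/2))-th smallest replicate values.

α = 0.15; lower rank = 40 × 0.075 = 3; upper rank = 40 × 0.925 = 37.
The 3rd smallest replicate is 194.3; the 37th is 215.2.

(194.3, 215.2)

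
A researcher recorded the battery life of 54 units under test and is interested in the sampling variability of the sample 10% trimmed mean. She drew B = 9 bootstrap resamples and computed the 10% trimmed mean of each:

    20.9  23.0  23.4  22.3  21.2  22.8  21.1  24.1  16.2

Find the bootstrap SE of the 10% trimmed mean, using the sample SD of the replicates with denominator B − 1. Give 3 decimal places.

SE* = 2.329

Bootstrap SE is the standard deviation of the 9 replicate 10% trimmed means.
Mean of replicates: (20.9 + 23.0 + 23.4 + 22.3 + 21.2 + 22.8 + 21.1 + 24.1 + 16.2) / 9 = 195.0000 / 9 = 21.6667
Sum of squared deviations: (−0.7667)² + (+1.3333)² + (+1.7333)² + (+0.6333)² + (−0.4667)² + (+1.1333)² + (−0.5667)² + (+2.4333)² + (−5.4667)² = 43.4000
Variance = 43.4000 / 8 = 5.4250
SE* = √5.4250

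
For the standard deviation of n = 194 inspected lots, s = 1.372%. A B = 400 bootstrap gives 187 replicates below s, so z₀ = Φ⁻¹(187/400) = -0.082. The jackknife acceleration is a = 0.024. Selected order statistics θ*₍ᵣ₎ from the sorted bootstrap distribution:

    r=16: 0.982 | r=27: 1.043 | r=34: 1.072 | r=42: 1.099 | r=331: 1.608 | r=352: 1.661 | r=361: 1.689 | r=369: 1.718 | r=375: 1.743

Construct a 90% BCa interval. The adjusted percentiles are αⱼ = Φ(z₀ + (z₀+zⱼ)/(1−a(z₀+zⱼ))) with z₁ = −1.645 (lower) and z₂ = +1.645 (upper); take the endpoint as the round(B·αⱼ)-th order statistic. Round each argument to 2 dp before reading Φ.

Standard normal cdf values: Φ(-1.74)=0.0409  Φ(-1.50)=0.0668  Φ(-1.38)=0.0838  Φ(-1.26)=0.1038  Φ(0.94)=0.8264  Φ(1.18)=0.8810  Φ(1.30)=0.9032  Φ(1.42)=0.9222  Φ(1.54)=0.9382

Lower: z₀ + z₁ = -0.082 + (-1.645) = -1.727; 1 − a(z₀+z₁) = 1 − (0.024)(-1.727) = 1.0414; argument = -0.082 + (-1.727)/1.0414 = -1.7403 → -1.74.
α₁ = Φ(-1.74) = 0.0409; rank = round(400 × 0.0409) = 16; θ*₍16₎ = 0.982.
Upper: z₀ + z₂ = 1.563; 1 − a(z₀+z₂) = 0.9625; argument = 1.5419 → 1.54; α₂ = 0.9382; rank = 375; θ*₍375₎ = 1.743.

(0.982, 1.743)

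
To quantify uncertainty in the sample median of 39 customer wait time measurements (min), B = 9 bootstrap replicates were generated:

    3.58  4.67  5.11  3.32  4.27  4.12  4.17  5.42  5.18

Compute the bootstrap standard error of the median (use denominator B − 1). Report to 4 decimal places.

SE* = 0.7251

Bootstrap SE is the standard deviation of the 9 replicate medians.
Mean of replicates: (3.58 + 4.67 + 5.11 + 3.32 + 4.27 + 4.12 + 4.17 + 5.42 + 5.18) / 9 = 39.84000 / 9 = 4.42667
Sum of squared deviations: (−0.84667)² + (+0.24333)² + (+0.68333)² + (−1.10667)² + (−0.15667)² + (−0.30667)² + (−0.25667)² + (+0.99333)² + (+0.75333)² = 4.20640
Variance = 4.20640 / 8 = 0.52580
SE* = √0.52580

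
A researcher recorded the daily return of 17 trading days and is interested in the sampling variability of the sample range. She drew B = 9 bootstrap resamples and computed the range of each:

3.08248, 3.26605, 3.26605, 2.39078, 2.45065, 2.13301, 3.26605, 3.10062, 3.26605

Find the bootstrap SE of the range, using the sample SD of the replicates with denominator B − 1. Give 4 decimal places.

SE* = 0.4552

Bootstrap SE is the standard deviation of the 9 replicate ranges.
Mean of replicates: (3.08248 + 3.26605 + 3.26605 + 2.39078 + 2.45065 + 2.13301 + 3.26605 + 3.10062 + 3.26605) / 9 = 26.221740 / 9 = 2.913527
Sum of squared deviations: (+0.168953)² + (+0.352523)² + (+0.352523)² + (−0.522747)² + (−0.462877)² + (−0.780517)² + (+0.352523)² + (+0.187093)² + (+0.352523)² = 1.657365
Variance = 1.657365 / 8 = 0.207171
SE* = √0.207171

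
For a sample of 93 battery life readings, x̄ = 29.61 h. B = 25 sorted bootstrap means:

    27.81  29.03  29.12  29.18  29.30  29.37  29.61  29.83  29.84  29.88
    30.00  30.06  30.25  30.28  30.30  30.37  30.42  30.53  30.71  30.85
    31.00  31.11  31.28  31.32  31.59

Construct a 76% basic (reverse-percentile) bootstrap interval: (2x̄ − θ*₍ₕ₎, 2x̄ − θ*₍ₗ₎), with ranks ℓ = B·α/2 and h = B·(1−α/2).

(28.11, 30.10)

Percentile endpoints at ranks 3 and 22: θ*₍3₎ = 29.12, θ*₍22₎ = 31.11.
Basic interval reflects these around x̄:
  lower = 2 × 29.61 − 31.11 = 28.11
  upper = 2 × 29.61 − 29.12 = 30.10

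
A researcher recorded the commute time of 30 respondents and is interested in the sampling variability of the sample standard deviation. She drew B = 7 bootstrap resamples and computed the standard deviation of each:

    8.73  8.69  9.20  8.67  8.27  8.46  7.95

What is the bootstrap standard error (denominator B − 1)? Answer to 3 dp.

Bootstrap SE is the standard deviation of the 7 replicate standard deviations.
Mean of replicates: (8.73 + 8.69 + 9.20 + 8.67 + 8.27 + 8.46 + 7.95) / 7 = 59.9700 / 7 = 8.5671
Sum of squared deviations: (+0.1629)² + (+0.1229)² + (+0.6329)² + (+0.1029)² + (−0.2971)² + (−0.1071)² + (−0.6171)² = 0.9333
Variance = 0.9333 / 6 = 0.1556
SE* = √0.1556

SE* = 0.394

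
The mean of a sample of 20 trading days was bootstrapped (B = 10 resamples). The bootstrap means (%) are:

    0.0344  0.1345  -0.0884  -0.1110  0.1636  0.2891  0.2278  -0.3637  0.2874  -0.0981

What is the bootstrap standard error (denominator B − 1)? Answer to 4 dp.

Bootstrap SE is the standard deviation of the 10 replicate means.
Mean of replicates: (0.0344 + 0.1345 + (-0.0884) + (-0.1110) + 0.1636 + 0.2891 + 0.2278 + (-0.3637) + 0.2874 + (-0.0981)) / 10 = 0.475600 / 10 = 0.047560
Sum of squared deviations: (−0.013160)² + (+0.086940)² + (−0.135960)² + (−0.158560)² + (+0.116040)² + (+0.241540)² + (+0.180240)² + (−0.411260)² + (+0.239840)² + (−0.145660)² = 0.403526
Variance = 0.403526 / 9 = 0.044836
SE* = √0.044836

SE* = 0.2117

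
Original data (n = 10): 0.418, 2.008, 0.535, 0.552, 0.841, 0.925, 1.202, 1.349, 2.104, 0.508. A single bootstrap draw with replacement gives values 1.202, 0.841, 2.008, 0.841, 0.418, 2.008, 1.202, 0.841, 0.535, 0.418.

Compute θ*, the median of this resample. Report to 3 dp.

Sorted: 0.418, 0.418, 0.535, 0.841, 0.841, 0.841, 1.202, 1.202, 2.008, 2.008
Median = average of the two middle values = 0.841

θ* = 0.841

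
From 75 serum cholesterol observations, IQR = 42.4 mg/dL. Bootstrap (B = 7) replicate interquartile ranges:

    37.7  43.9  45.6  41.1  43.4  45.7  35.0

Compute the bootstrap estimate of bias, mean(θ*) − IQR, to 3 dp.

mean(θ*) = (37.7 + 43.9 + 45.6 + 41.1 + 43.4 + 45.7 + 35.0) / 7 = 41.7714
bias = 41.7714 − 42.4

bias = −0.629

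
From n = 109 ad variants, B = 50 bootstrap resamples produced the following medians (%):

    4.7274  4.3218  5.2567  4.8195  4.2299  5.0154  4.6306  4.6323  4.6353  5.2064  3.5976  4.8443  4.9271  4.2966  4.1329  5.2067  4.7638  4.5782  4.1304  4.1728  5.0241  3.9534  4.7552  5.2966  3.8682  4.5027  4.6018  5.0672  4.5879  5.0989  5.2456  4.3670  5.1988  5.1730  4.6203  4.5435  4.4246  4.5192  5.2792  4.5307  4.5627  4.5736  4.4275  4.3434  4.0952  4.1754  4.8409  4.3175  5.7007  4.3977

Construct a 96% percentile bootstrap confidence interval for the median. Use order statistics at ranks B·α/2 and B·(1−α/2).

Sorted replicates: 3.5976, 3.8682, 3.9534, 4.0952, 4.1304, 4.1329, 4.1728, 4.1754, 4.2299, 4.2966, 4.3175, 4.3218, 4.3434, 4.3670, 4.3977, 4.4246, 4.4275, 4.5027, 4.5192, 4.5307, 4.5435, 4.5627, 4.5736, 4.5782, 4.5879, 4.6018, 4.6203, 4.6306, 4.6323, 4.6353, 4.7274, 4.7552, 4.7638, 4.8195, 4.8409, 4.8443, 4.9271, 5.0154, 5.0241, 5.0672, 5.0989, 5.1730, 5.1988, 5.2064, 5.2067, 5.2456, 5.2567, 5.2792, 5.2966, 5.7007
α = 0.04; lower rank = 50 × 0.020 = 1; upper rank = 50 × 0.980 = 49.
The 1st smallest replicate is 3.5976; the 49th is 5.2966.

(3.5976, 5.2966)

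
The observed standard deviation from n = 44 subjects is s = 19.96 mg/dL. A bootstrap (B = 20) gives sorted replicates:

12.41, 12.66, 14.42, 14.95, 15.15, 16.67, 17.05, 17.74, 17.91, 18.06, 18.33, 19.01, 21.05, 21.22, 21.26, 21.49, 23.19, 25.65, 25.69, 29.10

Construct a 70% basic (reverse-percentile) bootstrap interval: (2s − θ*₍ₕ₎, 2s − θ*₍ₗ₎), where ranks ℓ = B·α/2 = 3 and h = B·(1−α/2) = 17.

Percentile endpoints at ranks 3 and 17: θ*₍3₎ = 14.42, θ*₍17₎ = 23.19.
Basic interval reflects these around s:
  lower = 2 × 19.96 − 23.19 = 16.73
  upper = 2 × 19.96 − 14.42 = 25.50

(16.73, 25.50)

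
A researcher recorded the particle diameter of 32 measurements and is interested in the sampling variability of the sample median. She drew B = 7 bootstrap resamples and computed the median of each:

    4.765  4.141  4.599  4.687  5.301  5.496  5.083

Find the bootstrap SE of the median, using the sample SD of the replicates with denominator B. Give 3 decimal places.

Bootstrap SE is the standard deviation of the 7 replicate medians.
Mean of replicates: (4.765 + 4.141 + 4.599 + 4.687 + 5.301 + 5.496 + 5.083) / 7 = 34.0720 / 7 = 4.8674
Sum of squared deviations: (−0.1024)² + (−0.7264)² + (−0.2684)² + (−0.1804)² + (+0.4336)² + (+0.6286)² + (+0.2156)² = 1.2724
Variance = 1.2724 / 7 = 0.1818
SE* = √0.1818

SE* = 0.426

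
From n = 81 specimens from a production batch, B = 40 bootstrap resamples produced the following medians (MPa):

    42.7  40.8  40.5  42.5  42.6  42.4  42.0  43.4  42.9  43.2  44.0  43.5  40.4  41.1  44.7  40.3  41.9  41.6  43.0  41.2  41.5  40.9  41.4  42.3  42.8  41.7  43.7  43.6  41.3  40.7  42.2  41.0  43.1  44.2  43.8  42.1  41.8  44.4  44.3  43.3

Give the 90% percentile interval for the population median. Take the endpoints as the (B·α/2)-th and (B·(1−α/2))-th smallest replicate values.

(40.4, 44.3)

Sorted replicates: 40.3, 40.4, 40.5, 40.7, 40.8, 40.9, 41.0, 41.1, 41.2, 41.3, 41.4, 41.5, 41.6, 41.7, 41.8, 41.9, 42.0, 42.1, 42.2, 42.3, 42.4, 42.5, 42.6, 42.7, 42.8, 42.9, 43.0, 43.1, 43.2, 43.3, 43.4, 43.5, 43.6, 43.7, 43.8, 44.0, 44.2, 44.3, 44.4, 44.7
α = 0.10; lower rank = 40 × 0.050 = 2; upper rank = 40 × 0.950 = 38.
The 2nd smallest replicate is 40.4; the 38th is 44.3.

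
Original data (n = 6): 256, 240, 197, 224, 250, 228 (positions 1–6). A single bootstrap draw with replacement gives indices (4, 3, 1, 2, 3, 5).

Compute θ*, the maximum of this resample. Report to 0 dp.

Resample values: 224, 197, 256, 240, 197, 250.
Maximum = 256

θ* = 256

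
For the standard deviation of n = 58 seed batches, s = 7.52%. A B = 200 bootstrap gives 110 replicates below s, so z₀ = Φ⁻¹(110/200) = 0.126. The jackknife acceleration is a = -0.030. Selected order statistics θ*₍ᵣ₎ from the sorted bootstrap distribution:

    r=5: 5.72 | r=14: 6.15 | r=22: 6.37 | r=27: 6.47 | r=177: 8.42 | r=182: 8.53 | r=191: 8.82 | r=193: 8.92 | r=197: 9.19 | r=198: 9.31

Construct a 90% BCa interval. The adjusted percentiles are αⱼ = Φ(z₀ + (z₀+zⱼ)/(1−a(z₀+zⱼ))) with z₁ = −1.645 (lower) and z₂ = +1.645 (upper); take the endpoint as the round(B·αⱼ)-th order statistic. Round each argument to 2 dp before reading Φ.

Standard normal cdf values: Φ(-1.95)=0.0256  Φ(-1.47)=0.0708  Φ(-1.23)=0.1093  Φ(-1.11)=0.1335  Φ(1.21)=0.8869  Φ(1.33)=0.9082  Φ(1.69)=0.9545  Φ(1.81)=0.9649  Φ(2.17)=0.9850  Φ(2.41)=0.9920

(6.15, 8.92)

Lower: z₀ + z₁ = 0.126 + (-1.645) = -1.519; 1 − a(z₀+z₁) = 1 − (-0.030)(-1.519) = 0.9544; argument = 0.126 + (-1.519)/0.9544 = -1.4655 → -1.47.
α₁ = Φ(-1.47) = 0.0708; rank = round(200 × 0.0708) = 14; θ*₍14₎ = 6.15.
Upper: z₀ + z₂ = 1.771; 1 − a(z₀+z₂) = 1.0531; argument = 1.8077 → 1.81; α₂ = 0.9649; rank = 193; θ*₍193₎ = 8.92.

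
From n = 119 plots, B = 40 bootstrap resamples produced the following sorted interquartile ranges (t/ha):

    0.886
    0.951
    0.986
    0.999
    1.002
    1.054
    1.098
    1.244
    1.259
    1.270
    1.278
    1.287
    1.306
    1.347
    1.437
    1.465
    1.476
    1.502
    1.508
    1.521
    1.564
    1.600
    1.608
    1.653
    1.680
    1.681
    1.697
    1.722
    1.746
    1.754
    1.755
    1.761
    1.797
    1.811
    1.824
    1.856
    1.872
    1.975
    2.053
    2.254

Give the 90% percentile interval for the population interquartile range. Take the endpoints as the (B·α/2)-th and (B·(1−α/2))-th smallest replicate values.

(0.951, 1.975)

α = 0.10; lower rank = 40 × 0.050 = 2; upper rank = 40 × 0.950 = 38.
The 2nd smallest replicate is 0.951; the 38th is 1.975.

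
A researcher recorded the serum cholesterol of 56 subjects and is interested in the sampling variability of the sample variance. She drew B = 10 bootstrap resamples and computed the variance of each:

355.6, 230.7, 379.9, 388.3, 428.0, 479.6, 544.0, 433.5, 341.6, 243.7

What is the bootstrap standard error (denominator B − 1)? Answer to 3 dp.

Bootstrap SE is the standard deviation of the 10 replicate variances.
Mean of replicates: (355.6 + 230.7 + 379.9 + 388.3 + 428.0 + 479.6 + 544.0 + 433.5 + 341.6 + 243.7) / 10 = 3824.9000 / 10 = 382.4900
Sum of squared deviations: (−26.8900)² + (−151.7900)² + (−2.5900)² + (+5.8100)² + (+45.5100)² + (+97.1100)² + (+161.5100)² + (+51.0100)² + (−40.8900)² + (−138.7900)² = 84927.4090
Variance = 84927.4090 / 9 = 9436.3788
SE* = √9436.3788

SE* = 97.141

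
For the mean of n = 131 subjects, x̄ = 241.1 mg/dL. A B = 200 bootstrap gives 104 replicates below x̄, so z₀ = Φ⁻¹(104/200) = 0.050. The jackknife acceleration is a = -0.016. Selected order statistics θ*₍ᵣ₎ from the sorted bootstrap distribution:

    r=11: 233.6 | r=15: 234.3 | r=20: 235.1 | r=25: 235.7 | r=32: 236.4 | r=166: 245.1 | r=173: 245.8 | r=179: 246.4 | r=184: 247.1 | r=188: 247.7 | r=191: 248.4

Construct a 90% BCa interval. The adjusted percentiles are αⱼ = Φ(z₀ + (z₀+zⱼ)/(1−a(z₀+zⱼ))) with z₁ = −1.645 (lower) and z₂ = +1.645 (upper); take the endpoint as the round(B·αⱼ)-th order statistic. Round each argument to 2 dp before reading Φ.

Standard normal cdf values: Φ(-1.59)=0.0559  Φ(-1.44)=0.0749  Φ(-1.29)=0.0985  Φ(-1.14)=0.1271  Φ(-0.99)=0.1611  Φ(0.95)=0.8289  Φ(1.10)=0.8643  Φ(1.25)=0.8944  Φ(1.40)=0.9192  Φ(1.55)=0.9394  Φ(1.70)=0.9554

(233.6, 248.4)

Lower: z₀ + z₁ = 0.050 + (-1.645) = -1.595; 1 − a(z₀+z₁) = 1 − (-0.016)(-1.595) = 0.9745; argument = 0.050 + (-1.595)/0.9745 = -1.5868 → -1.59.
α₁ = Φ(-1.59) = 0.0559; rank = round(200 × 0.0559) = 11; θ*₍11₎ = 233.6.
Upper: z₀ + z₂ = 1.695; 1 − a(z₀+z₂) = 1.0271; argument = 1.7002 → 1.70; α₂ = 0.9554; rank = 191; θ*₍191₎ = 248.4.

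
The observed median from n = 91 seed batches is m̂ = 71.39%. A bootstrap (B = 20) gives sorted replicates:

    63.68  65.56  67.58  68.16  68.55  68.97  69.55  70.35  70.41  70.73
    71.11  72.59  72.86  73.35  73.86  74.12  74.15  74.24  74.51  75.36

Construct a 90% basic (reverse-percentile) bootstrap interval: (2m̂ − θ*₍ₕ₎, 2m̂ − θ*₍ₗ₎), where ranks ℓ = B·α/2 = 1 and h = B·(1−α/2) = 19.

(68.27, 79.10)

Percentile endpoints at ranks 1 and 19: θ*₍1₎ = 63.68, θ*₍19₎ = 74.51.
Basic interval reflects these around m̂:
  lower = 2 × 71.39 − 74.51 = 68.27
  upper = 2 × 71.39 − 63.68 = 79.10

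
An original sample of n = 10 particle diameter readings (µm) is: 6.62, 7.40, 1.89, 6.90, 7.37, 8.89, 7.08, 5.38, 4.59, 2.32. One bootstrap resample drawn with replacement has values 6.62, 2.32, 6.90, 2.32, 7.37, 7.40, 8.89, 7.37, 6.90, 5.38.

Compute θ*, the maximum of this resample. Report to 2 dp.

Maximum = 8.89

θ* = 8.89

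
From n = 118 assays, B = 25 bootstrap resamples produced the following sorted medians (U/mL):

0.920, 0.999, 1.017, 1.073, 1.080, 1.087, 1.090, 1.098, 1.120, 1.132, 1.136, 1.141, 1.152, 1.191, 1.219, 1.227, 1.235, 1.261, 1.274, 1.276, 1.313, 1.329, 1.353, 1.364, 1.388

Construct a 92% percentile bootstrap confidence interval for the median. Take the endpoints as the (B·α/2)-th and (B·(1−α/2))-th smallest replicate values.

α = 0.08; lower rank = 25 × 0.040 = 1; upper rank = 25 × 0.960 = 24.
The 1st smallest replicate is 0.920; the 24th is 1.364.

(0.920, 1.364)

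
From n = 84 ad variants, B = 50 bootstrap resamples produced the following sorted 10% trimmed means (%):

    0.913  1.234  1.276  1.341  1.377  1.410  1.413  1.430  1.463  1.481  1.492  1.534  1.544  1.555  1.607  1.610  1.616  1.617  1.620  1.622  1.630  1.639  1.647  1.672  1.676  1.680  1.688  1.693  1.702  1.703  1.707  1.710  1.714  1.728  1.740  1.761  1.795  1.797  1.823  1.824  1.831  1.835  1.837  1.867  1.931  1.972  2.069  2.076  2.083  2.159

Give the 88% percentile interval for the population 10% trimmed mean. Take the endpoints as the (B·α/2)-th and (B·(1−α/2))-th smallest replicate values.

(1.276, 2.069)

α = 0.12; lower rank = 50 × 0.060 = 3; upper rank = 50 × 0.940 = 47.
The 3rd smallest replicate is 1.276; the 47th is 2.069.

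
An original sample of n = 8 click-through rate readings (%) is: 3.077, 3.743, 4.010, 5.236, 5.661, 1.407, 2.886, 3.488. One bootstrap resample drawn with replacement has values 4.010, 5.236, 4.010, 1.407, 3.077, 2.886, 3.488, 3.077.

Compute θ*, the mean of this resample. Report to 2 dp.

θ* = 3.40

Mean = (4.010 + 5.236 + 4.010 + 1.407 + 3.077 + 2.886 + 3.488 + 3.077) / 8 = 27.1910 / 8 = 3.40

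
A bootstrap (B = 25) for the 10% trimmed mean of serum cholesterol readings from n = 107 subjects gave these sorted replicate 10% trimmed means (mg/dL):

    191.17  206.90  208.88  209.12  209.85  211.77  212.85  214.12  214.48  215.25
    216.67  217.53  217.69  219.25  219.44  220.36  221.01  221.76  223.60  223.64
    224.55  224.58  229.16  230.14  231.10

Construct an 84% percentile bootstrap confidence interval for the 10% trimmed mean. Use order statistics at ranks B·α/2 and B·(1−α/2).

α = 0.16; lower rank = 25 × 0.080 = 2; upper rank = 25 × 0.920 = 23.
The 2nd smallest replicate is 206.90; the 23rd is 229.16.

(206.90, 229.16)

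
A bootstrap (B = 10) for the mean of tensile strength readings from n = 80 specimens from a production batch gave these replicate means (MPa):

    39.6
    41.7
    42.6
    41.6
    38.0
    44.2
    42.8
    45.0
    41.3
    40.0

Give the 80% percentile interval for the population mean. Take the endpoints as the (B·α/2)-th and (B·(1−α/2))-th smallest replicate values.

(38.0, 44.2)

Sorted replicates: 38.0, 39.6, 40.0, 41.3, 41.6, 41.7, 42.6, 42.8, 44.2, 45.0
α = 0.20; lower rank = 10 × 0.100 = 1; upper rank = 10 × 0.900 = 9.
The 1st smallest replicate is 38.0; the 9th is 44.2.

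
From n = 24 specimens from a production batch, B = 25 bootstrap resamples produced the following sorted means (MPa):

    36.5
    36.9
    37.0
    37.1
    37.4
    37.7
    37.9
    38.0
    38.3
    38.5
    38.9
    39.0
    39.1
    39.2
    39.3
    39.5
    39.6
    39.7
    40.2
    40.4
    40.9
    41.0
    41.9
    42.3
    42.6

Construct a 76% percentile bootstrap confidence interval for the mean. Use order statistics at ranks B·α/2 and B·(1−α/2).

α = 0.24; lower rank = 25 × 0.120 = 3; upper rank = 25 × 0.880 = 22.
The 3rd smallest replicate is 37.0; the 22nd is 41.0.

(37.0, 41.0)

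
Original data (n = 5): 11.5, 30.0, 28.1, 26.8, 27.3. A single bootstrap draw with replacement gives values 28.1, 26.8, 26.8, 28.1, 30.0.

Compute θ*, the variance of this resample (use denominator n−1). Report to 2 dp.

Mean = 27.9600; sum of squared deviations = 6.8920
s² = 6.8920 / 4 = 1.7230

θ* = 1.72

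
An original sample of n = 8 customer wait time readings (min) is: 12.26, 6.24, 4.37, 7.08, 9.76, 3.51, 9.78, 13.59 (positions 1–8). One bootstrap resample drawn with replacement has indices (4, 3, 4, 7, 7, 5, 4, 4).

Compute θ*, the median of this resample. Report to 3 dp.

Resample values: 7.08, 4.37, 7.08, 9.78, 9.78, 9.76, 7.08, 7.08.
Sorted: 4.37, 7.08, 7.08, 7.08, 7.08, 9.76, 9.78, 9.78
Median = average of the two middle values = 7.080

θ* = 7.080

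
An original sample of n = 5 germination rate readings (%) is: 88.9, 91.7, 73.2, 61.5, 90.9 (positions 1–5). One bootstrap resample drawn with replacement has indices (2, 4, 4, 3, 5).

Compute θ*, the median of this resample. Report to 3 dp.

θ* = 73.200

Resample values: 91.7, 61.5, 61.5, 73.2, 90.9.
Sorted: 61.5, 61.5, 73.2, 90.9, 91.7
Median = middle value = 73.200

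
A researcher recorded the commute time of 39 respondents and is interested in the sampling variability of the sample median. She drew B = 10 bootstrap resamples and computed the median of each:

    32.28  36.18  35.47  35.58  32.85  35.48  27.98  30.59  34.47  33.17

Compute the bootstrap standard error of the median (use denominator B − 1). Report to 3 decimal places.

SE* = 2.606

Bootstrap SE is the standard deviation of the 10 replicate medians.
Mean of replicates: (32.28 + 36.18 + 35.47 + 35.58 + 32.85 + 35.48 + 27.98 + 30.59 + 34.47 + 33.17) / 10 = 334.0500 / 10 = 33.4050
Sum of squared deviations: (−1.1250)² + (+2.7750)² + (+2.0650)² + (+2.1750)² + (−0.5550)² + (+2.0750)² + (−5.4250)² + (−2.8150)² + (+1.0650)² + (−0.2350)² = 61.1190
Variance = 61.1190 / 9 = 6.7910
SE* = √6.7910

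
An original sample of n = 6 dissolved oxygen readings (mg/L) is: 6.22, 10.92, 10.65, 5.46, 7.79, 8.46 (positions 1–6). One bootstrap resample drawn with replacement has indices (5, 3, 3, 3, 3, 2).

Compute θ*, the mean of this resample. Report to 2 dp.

θ* = 10.22

Resample values: 7.79, 10.65, 10.65, 10.65, 10.65, 10.92.
Mean = (7.79 + 10.65 + 10.65 + 10.65 + 10.65 + 10.92) / 6 = 61.310 / 6 = 10.22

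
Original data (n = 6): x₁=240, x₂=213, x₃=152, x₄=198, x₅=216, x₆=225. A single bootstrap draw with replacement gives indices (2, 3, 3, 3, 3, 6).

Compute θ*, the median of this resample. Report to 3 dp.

θ* = 152.000

Resample values: 213, 152, 152, 152, 152, 225.
Sorted: 152, 152, 152, 152, 213, 225
Median = average of the two middle values = 152.000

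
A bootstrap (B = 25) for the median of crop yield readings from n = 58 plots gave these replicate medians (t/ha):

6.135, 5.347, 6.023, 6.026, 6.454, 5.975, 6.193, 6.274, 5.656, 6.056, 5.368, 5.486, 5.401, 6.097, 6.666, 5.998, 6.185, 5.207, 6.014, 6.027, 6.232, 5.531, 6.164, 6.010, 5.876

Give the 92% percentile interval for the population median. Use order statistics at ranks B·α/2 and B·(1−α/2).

(5.207, 6.454)

Sorted replicates: 5.207, 5.347, 5.368, 5.401, 5.486, 5.531, 5.656, 5.876, 5.975, 5.998, 6.010, 6.014, 6.023, 6.026, 6.027, 6.056, 6.097, 6.135, 6.164, 6.185, 6.193, 6.232, 6.274, 6.454, 6.666
α = 0.08; lower rank = 25 × 0.040 = 1; upper rank = 25 × 0.960 = 24.
The 1st smallest replicate is 5.207; the 24th is 6.454.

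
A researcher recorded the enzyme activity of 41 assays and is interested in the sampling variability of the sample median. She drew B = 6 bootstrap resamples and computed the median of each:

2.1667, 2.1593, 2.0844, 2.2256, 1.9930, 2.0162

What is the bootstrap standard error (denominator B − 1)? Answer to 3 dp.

Bootstrap SE is the standard deviation of the 6 replicate medians.
Mean of replicates: (2.1667 + 2.1593 + 2.0844 + 2.2256 + 1.9930 + 2.0162) / 6 = 12.64520 / 6 = 2.10753
Sum of squared deviations: (+0.05917)² + (+0.05177)² + (−0.02313)² + (+0.11807)² + (−0.11453)² + (−0.09133)² = 0.04212
Variance = 0.04212 / 5 = 0.00842
SE* = √0.00842

SE* = 0.092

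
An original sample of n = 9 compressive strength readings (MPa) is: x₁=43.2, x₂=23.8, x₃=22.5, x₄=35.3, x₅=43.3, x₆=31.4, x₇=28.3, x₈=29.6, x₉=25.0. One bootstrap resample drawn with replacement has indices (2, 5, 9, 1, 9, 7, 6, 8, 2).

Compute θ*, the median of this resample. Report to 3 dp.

Resample values: 23.8, 43.3, 25.0, 43.2, 25.0, 28.3, 31.4, 29.6, 23.8.
Sorted: 23.8, 23.8, 25.0, 25.0, 28.3, 29.6, 31.4, 43.2, 43.3
Median = middle value = 28.300

θ* = 28.300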